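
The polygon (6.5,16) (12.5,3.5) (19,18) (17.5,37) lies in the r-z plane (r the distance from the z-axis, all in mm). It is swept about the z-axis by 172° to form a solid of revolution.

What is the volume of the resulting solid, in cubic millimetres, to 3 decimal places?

Profile (r,z), 4 vertices: (6.5,16) (12.5,3.5) (19,18) (17.5,37)
edge 0: (6.5,16)→(12.5,3.5)  cross = 6.5·3.5 − 12.5·16 = -177.2500; (r_i+r_j)·cross = 19·-177.2500 = -3367.7500
edge 1: (12.5,3.5)→(19,18)  cross = 12.5·18 − 19·3.5 = 158.5000; (r_i+r_j)·cross = 31.5·158.5000 = 4992.7500
edge 2: (19,18)→(17.5,37)  cross = 19·37 − 17.5·18 = 388.0000; (r_i+r_j)·cross = 36.5·388.0000 = 14162.0000
edge 3: (17.5,37)→(6.5,16)  cross = 17.5·16 − 6.5·37 = 39.5000; (r_i+r_j)·cross = 24·39.5000 = 948.0000
Σcross = 408.7500 → A = |Σcross|/2 = 204.3750 mm²
Σ(r_i+r_j)·cross = 16735.0000 → first moment M = |Σ|/6 = 2789.1667
R_c = M/A = 2789.1667/204.3750 = 13.6473 mm
θ = 172° = 3.001966 rad
V = θ·R_c·A = 3.001966·13.6473·204.3750 = 8372.984 mm³

Volume = 8372.984 mm³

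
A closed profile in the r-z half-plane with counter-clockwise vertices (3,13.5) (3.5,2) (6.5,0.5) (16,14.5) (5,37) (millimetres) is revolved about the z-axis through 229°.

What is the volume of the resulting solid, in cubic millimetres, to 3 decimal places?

Profile (r,z), 5 vertices: (3,13.5) (3.5,2) (6.5,0.5) (16,14.5) (5,37)
edge 0: (3,13.5)→(3.5,2)  cross = 3·2 − 3.5·13.5 = -41.2500; (r_i+r_j)·cross = 6.5·-41.2500 = -268.1250
edge 1: (3.5,2)→(6.5,0.5)  cross = 3.5·0.5 − 6.5·2 = -11.2500; (r_i+r_j)·cross = 10·-11.2500 = -112.5000
edge 2: (6.5,0.5)→(16,14.5)  cross = 6.5·14.5 − 16·0.5 = 86.2500; (r_i+r_j)·cross = 22.5·86.2500 = 1940.6250
edge 3: (16,14.5)→(5,37)  cross = 16·37 − 5·14.5 = 519.5000; (r_i+r_j)·cross = 21·519.5000 = 10909.5000
edge 4: (5,37)→(3,13.5)  cross = 5·13.5 − 3·37 = -43.5000; (r_i+r_j)·cross = 8·-43.5000 = -348.0000
Σcross = 509.7500 → A = |Σcross|/2 = 254.8750 mm²
Σ(r_i+r_j)·cross = 12121.5000 → first moment M = |Σ|/6 = 2020.2500
R_c = M/A = 2020.2500/254.8750 = 7.9264 mm
θ = 229° = 3.996804 rad
V = θ·R_c·A = 3.996804·7.9264·254.8750 = 8074.543 mm³

Volume = 8074.543 mm³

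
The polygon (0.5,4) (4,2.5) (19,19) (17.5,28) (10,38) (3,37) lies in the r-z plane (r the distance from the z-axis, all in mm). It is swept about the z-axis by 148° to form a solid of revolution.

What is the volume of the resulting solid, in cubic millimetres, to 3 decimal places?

Profile (r,z), 6 vertices: (0.5,4) (4,2.5) (19,19) (17.5,28) (10,38) (3,37)
edge 0: (0.5,4)→(4,2.5)  cross = 0.5·2.5 − 4·4 = -14.7500; (r_i+r_j)·cross = 4.5·-14.7500 = -66.3750
edge 1: (4,2.5)→(19,19)  cross = 4·19 − 19·2.5 = 28.5000; (r_i+r_j)·cross = 23·28.5000 = 655.5000
edge 2: (19,19)→(17.5,28)  cross = 19·28 − 17.5·19 = 199.5000; (r_i+r_j)·cross = 36.5·199.5000 = 7281.7500
edge 3: (17.5,28)→(10,38)  cross = 17.5·38 − 10·28 = 385.0000; (r_i+r_j)·cross = 27.5·385.0000 = 10587.5000
edge 4: (10,38)→(3,37)  cross = 10·37 − 3·38 = 256.0000; (r_i+r_j)·cross = 13·256.0000 = 3328.0000
edge 5: (3,37)→(0.5,4)  cross = 3·4 − 0.5·37 = -6.5000; (r_i+r_j)·cross = 3.5·-6.5000 = -22.7500
Σcross = 847.7500 → A = |Σcross|/2 = 423.8750 mm²
Σ(r_i+r_j)·cross = 21763.6250 → first moment M = |Σ|/6 = 3627.2708
R_c = M/A = 3627.2708/423.8750 = 8.5574 mm
θ = 148° = 2.583087 rad
V = θ·R_c·A = 2.583087·8.5574·423.8750 = 9369.557 mm³

Volume = 9369.557 mm³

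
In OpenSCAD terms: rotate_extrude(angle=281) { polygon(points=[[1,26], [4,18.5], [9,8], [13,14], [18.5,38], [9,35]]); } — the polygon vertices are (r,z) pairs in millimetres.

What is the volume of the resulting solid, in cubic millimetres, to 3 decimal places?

Profile (r,z), 6 vertices: (1,26) (4,18.5) (9,8) (13,14) (18.5,38) (9,35)
edge 0: (1,26)→(4,18.5)  cross = 1·18.5 − 4·26 = -85.5000; (r_i+r_j)·cross = 5·-85.5000 = -427.5000
edge 1: (4,18.5)→(9,8)  cross = 4·8 − 9·18.5 = -134.5000; (r_i+r_j)·cross = 13·-134.5000 = -1748.5000
edge 2: (9,8)→(13,14)  cross = 9·14 − 13·8 = 22.0000; (r_i+r_j)·cross = 22·22.0000 = 484.0000
edge 3: (13,14)→(18.5,38)  cross = 13·38 − 18.5·14 = 235.0000; (r_i+r_j)·cross = 31.5·235.0000 = 7402.5000
edge 4: (18.5,38)→(9,35)  cross = 18.5·35 − 9·38 = 305.5000; (r_i+r_j)·cross = 27.5·305.5000 = 8401.2500
edge 5: (9,35)→(1,26)  cross = 9·26 − 1·35 = 199.0000; (r_i+r_j)·cross = 10·199.0000 = 1990.0000
Σcross = 541.5000 → A = |Σcross|/2 = 270.7500 mm²
Σ(r_i+r_j)·cross = 16101.7500 → first moment M = |Σ|/6 = 2683.6250
R_c = M/A = 2683.6250/270.7500 = 9.9118 mm
θ = 281° = 4.904375 rad
V = θ·R_c·A = 4.904375·9.9118·270.7500 = 13161.504 mm³

Volume = 13161.504 mm³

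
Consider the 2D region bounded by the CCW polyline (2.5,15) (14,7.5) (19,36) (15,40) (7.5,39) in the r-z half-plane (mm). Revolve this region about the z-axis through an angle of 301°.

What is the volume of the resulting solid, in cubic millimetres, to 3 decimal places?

Volume = 19977.414 mm³

Profile (r,z), 5 vertices: (2.5,15) (14,7.5) (19,36) (15,40) (7.5,39)
edge 0: (2.5,15)→(14,7.5)  cross = 2.5·7.5 − 14·15 = -191.2500; (r_i+r_j)·cross = 16.5·-191.2500 = -3155.6250
edge 1: (14,7.5)→(19,36)  cross = 14·36 − 19·7.5 = 361.5000; (r_i+r_j)·cross = 33·361.5000 = 11929.5000
edge 2: (19,36)→(15,40)  cross = 19·40 − 15·36 = 220.0000; (r_i+r_j)·cross = 34·220.0000 = 7480.0000
edge 3: (15,40)→(7.5,39)  cross = 15·39 − 7.5·40 = 285.0000; (r_i+r_j)·cross = 22.5·285.0000 = 6412.5000
edge 4: (7.5,39)→(2.5,15)  cross = 7.5·15 − 2.5·39 = 15.0000; (r_i+r_j)·cross = 10·15.0000 = 150.0000
Σcross = 690.2500 → A = |Σcross|/2 = 345.1250 mm²
Σ(r_i+r_j)·cross = 22816.3750 → first moment M = |Σ|/6 = 3802.7292
R_c = M/A = 3802.7292/345.1250 = 11.0184 mm
θ = 301° = 5.253441 rad
V = θ·R_c·A = 5.253441·11.0184·345.1250 = 19977.414 mm³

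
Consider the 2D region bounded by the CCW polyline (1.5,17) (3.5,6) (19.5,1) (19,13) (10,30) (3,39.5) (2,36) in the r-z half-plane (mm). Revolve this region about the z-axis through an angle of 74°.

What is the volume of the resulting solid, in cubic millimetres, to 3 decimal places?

Profile (r,z), 7 vertices: (1.5,17) (3.5,6) (19.5,1) (19,13) (10,30) (3,39.5) (2,36)
edge 0: (1.5,17)→(3.5,6)  cross = 1.5·6 − 3.5·17 = -50.5000; (r_i+r_j)·cross = 5·-50.5000 = -252.5000
edge 1: (3.5,6)→(19.5,1)  cross = 3.5·1 − 19.5·6 = -113.5000; (r_i+r_j)·cross = 23·-113.5000 = -2610.5000
edge 2: (19.5,1)→(19,13)  cross = 19.5·13 − 19·1 = 234.5000; (r_i+r_j)·cross = 38.5·234.5000 = 9028.2500
edge 3: (19,13)→(10,30)  cross = 19·30 − 10·13 = 440.0000; (r_i+r_j)·cross = 29·440.0000 = 12760.0000
edge 4: (10,30)→(3,39.5)  cross = 10·39.5 − 3·30 = 305.0000; (r_i+r_j)·cross = 13·305.0000 = 3965.0000
edge 5: (3,39.5)→(2,36)  cross = 3·36 − 2·39.5 = 29.0000; (r_i+r_j)·cross = 5·29.0000 = 145.0000
edge 6: (2,36)→(1.5,17)  cross = 2·17 − 1.5·36 = -20.0000; (r_i+r_j)·cross = 3.5·-20.0000 = -70.0000
Σcross = 824.5000 → A = |Σcross|/2 = 412.2500 mm²
Σ(r_i+r_j)·cross = 22965.2500 → first moment M = |Σ|/6 = 3827.5417
R_c = M/A = 3827.5417/412.2500 = 9.2845 mm
θ = 74° = 1.291544 rad
V = θ·R_c·A = 1.291544·9.2845·412.2500 = 4943.437 mm³

Volume = 4943.437 mm³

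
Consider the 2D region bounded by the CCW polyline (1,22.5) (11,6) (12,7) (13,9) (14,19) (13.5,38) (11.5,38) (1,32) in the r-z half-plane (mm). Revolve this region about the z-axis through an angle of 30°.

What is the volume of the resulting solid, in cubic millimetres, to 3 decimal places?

Volume = 1264.600 mm³

Profile (r,z), 8 vertices: (1,22.5) (11,6) (12,7) (13,9) (14,19) (13.5,38) (11.5,38) (1,32)
edge 0: (1,22.5)→(11,6)  cross = 1·6 − 11·22.5 = -241.5000; (r_i+r_j)·cross = 12·-241.5000 = -2898.0000
edge 1: (11,6)→(12,7)  cross = 11·7 − 12·6 = 5.0000; (r_i+r_j)·cross = 23·5.0000 = 115.0000
edge 2: (12,7)→(13,9)  cross = 12·9 − 13·7 = 17.0000; (r_i+r_j)·cross = 25·17.0000 = 425.0000
edge 3: (13,9)→(14,19)  cross = 13·19 − 14·9 = 121.0000; (r_i+r_j)·cross = 27·121.0000 = 3267.0000
edge 4: (14,19)→(13.5,38)  cross = 14·38 − 13.5·19 = 275.5000; (r_i+r_j)·cross = 27.5·275.5000 = 7576.2500
edge 5: (13.5,38)→(11.5,38)  cross = 13.5·38 − 11.5·38 = 76.0000; (r_i+r_j)·cross = 25·76.0000 = 1900.0000
edge 6: (11.5,38)→(1,32)  cross = 11.5·32 − 1·38 = 330.0000; (r_i+r_j)·cross = 12.5·330.0000 = 4125.0000
edge 7: (1,32)→(1,22.5)  cross = 1·22.5 − 1·32 = -9.5000; (r_i+r_j)·cross = 2·-9.5000 = -19.0000
Σcross = 573.5000 → A = |Σcross|/2 = 286.7500 mm²
Σ(r_i+r_j)·cross = 14491.2500 → first moment M = |Σ|/6 = 2415.2083
R_c = M/A = 2415.2083/286.7500 = 8.4227 mm
θ = 30° = 0.523599 rad
V = θ·R_c·A = 0.523599·8.4227·286.7500 = 1264.600 mm³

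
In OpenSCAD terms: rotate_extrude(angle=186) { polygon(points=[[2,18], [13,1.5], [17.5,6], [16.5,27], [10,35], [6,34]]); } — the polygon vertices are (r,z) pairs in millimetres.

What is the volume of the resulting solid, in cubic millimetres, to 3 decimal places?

Profile (r,z), 6 vertices: (2,18) (13,1.5) (17.5,6) (16.5,27) (10,35) (6,34)
edge 0: (2,18)→(13,1.5)  cross = 2·1.5 − 13·18 = -231.0000; (r_i+r_j)·cross = 15·-231.0000 = -3465.0000
edge 1: (13,1.5)→(17.5,6)  cross = 13·6 − 17.5·1.5 = 51.7500; (r_i+r_j)·cross = 30.5·51.7500 = 1578.3750
edge 2: (17.5,6)→(16.5,27)  cross = 17.5·27 − 16.5·6 = 373.5000; (r_i+r_j)·cross = 34·373.5000 = 12699.0000
edge 3: (16.5,27)→(10,35)  cross = 16.5·35 − 10·27 = 307.5000; (r_i+r_j)·cross = 26.5·307.5000 = 8148.7500
edge 4: (10,35)→(6,34)  cross = 10·34 − 6·35 = 130.0000; (r_i+r_j)·cross = 16·130.0000 = 2080.0000
edge 5: (6,34)→(2,18)  cross = 6·18 − 2·34 = 40.0000; (r_i+r_j)·cross = 8·40.0000 = 320.0000
Σcross = 671.7500 → A = |Σcross|/2 = 335.8750 mm²
Σ(r_i+r_j)·cross = 21361.1250 → first moment M = |Σ|/6 = 3560.1875
R_c = M/A = 3560.1875/335.8750 = 10.5997 mm
θ = 186° = 3.246312 rad
V = θ·R_c·A = 3.246312·10.5997·335.8750 = 11557.481 mm³

Volume = 11557.481 mm³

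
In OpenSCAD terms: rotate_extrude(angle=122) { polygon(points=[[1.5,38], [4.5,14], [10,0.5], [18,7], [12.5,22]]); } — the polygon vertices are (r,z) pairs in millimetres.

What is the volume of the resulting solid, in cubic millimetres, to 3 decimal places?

Profile (r,z), 5 vertices: (1.5,38) (4.5,14) (10,0.5) (18,7) (12.5,22)
edge 0: (1.5,38)→(4.5,14)  cross = 1.5·14 − 4.5·38 = -150.0000; (r_i+r_j)·cross = 6·-150.0000 = -900.0000
edge 1: (4.5,14)→(10,0.5)  cross = 4.5·0.5 − 10·14 = -137.7500; (r_i+r_j)·cross = 14.5·-137.7500 = -1997.3750
edge 2: (10,0.5)→(18,7)  cross = 10·7 − 18·0.5 = 61.0000; (r_i+r_j)·cross = 28·61.0000 = 1708.0000
edge 3: (18,7)→(12.5,22)  cross = 18·22 − 12.5·7 = 308.5000; (r_i+r_j)·cross = 30.5·308.5000 = 9409.2500
edge 4: (12.5,22)→(1.5,38)  cross = 12.5·38 − 1.5·22 = 442.0000; (r_i+r_j)·cross = 14·442.0000 = 6188.0000
Σcross = 523.7500 → A = |Σcross|/2 = 261.8750 mm²
Σ(r_i+r_j)·cross = 14407.8750 → first moment M = |Σ|/6 = 2401.3125
R_c = M/A = 2401.3125/261.8750 = 9.1697 mm
θ = 122° = 2.129302 rad
V = θ·R_c·A = 2.129302·9.1697·261.8750 = 5113.119 mm³

Volume = 5113.119 mm³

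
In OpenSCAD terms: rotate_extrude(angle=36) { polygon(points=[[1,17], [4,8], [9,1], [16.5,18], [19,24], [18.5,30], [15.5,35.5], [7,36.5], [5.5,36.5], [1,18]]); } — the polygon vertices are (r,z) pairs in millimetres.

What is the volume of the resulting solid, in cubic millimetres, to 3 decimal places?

Profile (r,z), 10 vertices: (1,17) (4,8) (9,1) (16.5,18) (19,24) (18.5,30) (15.5,35.5) (7,36.5) (5.5,36.5) (1,18)
edge 0: (1,17)→(4,8)  cross = 1·8 − 4·17 = -60.0000; (r_i+r_j)·cross = 5·-60.0000 = -300.0000
edge 1: (4,8)→(9,1)  cross = 4·1 − 9·8 = -68.0000; (r_i+r_j)·cross = 13·-68.0000 = -884.0000
edge 2: (9,1)→(16.5,18)  cross = 9·18 − 16.5·1 = 145.5000; (r_i+r_j)·cross = 25.5·145.5000 = 3710.2500
edge 3: (16.5,18)→(19,24)  cross = 16.5·24 − 19·18 = 54.0000; (r_i+r_j)·cross = 35.5·54.0000 = 1917.0000
edge 4: (19,24)→(18.5,30)  cross = 19·30 − 18.5·24 = 126.0000; (r_i+r_j)·cross = 37.5·126.0000 = 4725.0000
edge 5: (18.5,30)→(15.5,35.5)  cross = 18.5·35.5 − 15.5·30 = 191.7500; (r_i+r_j)·cross = 34·191.7500 = 6519.5000
edge 6: (15.5,35.5)→(7,36.5)  cross = 15.5·36.5 − 7·35.5 = 317.2500; (r_i+r_j)·cross = 22.5·317.2500 = 7138.1250
edge 7: (7,36.5)→(5.5,36.5)  cross = 7·36.5 − 5.5·36.5 = 54.7500; (r_i+r_j)·cross = 12.5·54.7500 = 684.3750
edge 8: (5.5,36.5)→(1,18)  cross = 5.5·18 − 1·36.5 = 62.5000; (r_i+r_j)·cross = 6.5·62.5000 = 406.2500
edge 9: (1,18)→(1,17)  cross = 1·17 − 1·18 = -1.0000; (r_i+r_j)·cross = 2·-1.0000 = -2.0000
Σcross = 822.7500 → A = |Σcross|/2 = 411.3750 mm²
Σ(r_i+r_j)·cross = 23914.5000 → first moment M = |Σ|/6 = 3985.7500
R_c = M/A = 3985.7500/411.3750 = 9.6888 mm
θ = 36° = 0.628319 rad
V = θ·R_c·A = 0.628319·9.6888·411.3750 = 2504.321 mm³

Volume = 2504.321 mm³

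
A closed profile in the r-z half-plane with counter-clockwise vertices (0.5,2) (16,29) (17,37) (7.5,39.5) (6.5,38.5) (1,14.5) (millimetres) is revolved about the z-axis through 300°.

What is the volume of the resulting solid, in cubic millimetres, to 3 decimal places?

Volume = 11771.809 mm³

Profile (r,z), 6 vertices: (0.5,2) (16,29) (17,37) (7.5,39.5) (6.5,38.5) (1,14.5)
edge 0: (0.5,2)→(16,29)  cross = 0.5·29 − 16·2 = -17.5000; (r_i+r_j)·cross = 16.5·-17.5000 = -288.7500
edge 1: (16,29)→(17,37)  cross = 16·37 − 17·29 = 99.0000; (r_i+r_j)·cross = 33·99.0000 = 3267.0000
edge 2: (17,37)→(7.5,39.5)  cross = 17·39.5 − 7.5·37 = 394.0000; (r_i+r_j)·cross = 24.5·394.0000 = 9653.0000
edge 3: (7.5,39.5)→(6.5,38.5)  cross = 7.5·38.5 − 6.5·39.5 = 32.0000; (r_i+r_j)·cross = 14·32.0000 = 448.0000
edge 4: (6.5,38.5)→(1,14.5)  cross = 6.5·14.5 − 1·38.5 = 55.7500; (r_i+r_j)·cross = 7.5·55.7500 = 418.1250
edge 5: (1,14.5)→(0.5,2)  cross = 1·2 − 0.5·14.5 = -5.2500; (r_i+r_j)·cross = 1.5·-5.2500 = -7.8750
Σcross = 558.0000 → A = |Σcross|/2 = 279.0000 mm²
Σ(r_i+r_j)·cross = 13489.5000 → first moment M = |Σ|/6 = 2248.2500
R_c = M/A = 2248.2500/279.0000 = 8.0582 mm
θ = 300° = 5.235988 rad
V = θ·R_c·A = 5.235988·8.0582·279.0000 = 11771.809 mm³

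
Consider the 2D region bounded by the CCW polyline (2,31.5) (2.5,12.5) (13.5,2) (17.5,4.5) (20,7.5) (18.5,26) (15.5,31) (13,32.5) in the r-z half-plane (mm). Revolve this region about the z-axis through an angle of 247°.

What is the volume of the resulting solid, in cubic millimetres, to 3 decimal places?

Volume = 20115.853 mm³

Profile (r,z), 8 vertices: (2,31.5) (2.5,12.5) (13.5,2) (17.5,4.5) (20,7.5) (18.5,26) (15.5,31) (13,32.5)
edge 0: (2,31.5)→(2.5,12.5)  cross = 2·12.5 − 2.5·31.5 = -53.7500; (r_i+r_j)·cross = 4.5·-53.7500 = -241.8750
edge 1: (2.5,12.5)→(13.5,2)  cross = 2.5·2 − 13.5·12.5 = -163.7500; (r_i+r_j)·cross = 16·-163.7500 = -2620.0000
edge 2: (13.5,2)→(17.5,4.5)  cross = 13.5·4.5 − 17.5·2 = 25.7500; (r_i+r_j)·cross = 31·25.7500 = 798.2500
edge 3: (17.5,4.5)→(20,7.5)  cross = 17.5·7.5 − 20·4.5 = 41.2500; (r_i+r_j)·cross = 37.5·41.2500 = 1546.8750
edge 4: (20,7.5)→(18.5,26)  cross = 20·26 − 18.5·7.5 = 381.2500; (r_i+r_j)·cross = 38.5·381.2500 = 14678.1250
edge 5: (18.5,26)→(15.5,31)  cross = 18.5·31 − 15.5·26 = 170.5000; (r_i+r_j)·cross = 34·170.5000 = 5797.0000
edge 6: (15.5,31)→(13,32.5)  cross = 15.5·32.5 − 13·31 = 100.7500; (r_i+r_j)·cross = 28.5·100.7500 = 2871.3750
edge 7: (13,32.5)→(2,31.5)  cross = 13·31.5 − 2·32.5 = 344.5000; (r_i+r_j)·cross = 15·344.5000 = 5167.5000
Σcross = 846.5000 → A = |Σcross|/2 = 423.2500 mm²
Σ(r_i+r_j)·cross = 27997.2500 → first moment M = |Σ|/6 = 4666.2083
R_c = M/A = 4666.2083/423.2500 = 11.0247 mm
θ = 247° = 4.310963 rad
V = θ·R_c·A = 4.310963·11.0247·423.2500 = 20115.853 mm³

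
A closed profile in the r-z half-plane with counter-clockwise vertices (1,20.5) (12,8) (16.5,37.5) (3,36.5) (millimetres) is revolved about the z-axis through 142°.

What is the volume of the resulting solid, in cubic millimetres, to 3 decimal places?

Profile (r,z), 4 vertices: (1,20.5) (12,8) (16.5,37.5) (3,36.5)
edge 0: (1,20.5)→(12,8)  cross = 1·8 − 12·20.5 = -238.0000; (r_i+r_j)·cross = 13·-238.0000 = -3094.0000
edge 1: (12,8)→(16.5,37.5)  cross = 12·37.5 − 16.5·8 = 318.0000; (r_i+r_j)·cross = 28.5·318.0000 = 9063.0000
edge 2: (16.5,37.5)→(3,36.5)  cross = 16.5·36.5 − 3·37.5 = 489.7500; (r_i+r_j)·cross = 19.5·489.7500 = 9550.1250
edge 3: (3,36.5)→(1,20.5)  cross = 3·20.5 − 1·36.5 = 25.0000; (r_i+r_j)·cross = 4·25.0000 = 100.0000
Σcross = 594.7500 → A = |Σcross|/2 = 297.3750 mm²
Σ(r_i+r_j)·cross = 15619.1250 → first moment M = |Σ|/6 = 2603.1875
R_c = M/A = 2603.1875/297.3750 = 8.7539 mm
θ = 142° = 2.478368 rad
V = θ·R_c·A = 2.478368·8.7539·297.3750 = 6451.655 mm³

Volume = 6451.655 mm³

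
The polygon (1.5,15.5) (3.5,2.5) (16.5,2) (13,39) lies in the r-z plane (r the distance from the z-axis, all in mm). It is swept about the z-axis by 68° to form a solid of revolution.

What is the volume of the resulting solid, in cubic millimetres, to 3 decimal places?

Volume = 3827.952 mm³

Profile (r,z), 4 vertices: (1.5,15.5) (3.5,2.5) (16.5,2) (13,39)
edge 0: (1.5,15.5)→(3.5,2.5)  cross = 1.5·2.5 − 3.5·15.5 = -50.5000; (r_i+r_j)·cross = 5·-50.5000 = -252.5000
edge 1: (3.5,2.5)→(16.5,2)  cross = 3.5·2 − 16.5·2.5 = -34.2500; (r_i+r_j)·cross = 20·-34.2500 = -685.0000
edge 2: (16.5,2)→(13,39)  cross = 16.5·39 − 13·2 = 617.5000; (r_i+r_j)·cross = 29.5·617.5000 = 18216.2500
edge 3: (13,39)→(1.5,15.5)  cross = 13·15.5 − 1.5·39 = 143.0000; (r_i+r_j)·cross = 14.5·143.0000 = 2073.5000
Σcross = 675.7500 → A = |Σcross|/2 = 337.8750 mm²
Σ(r_i+r_j)·cross = 19352.2500 → first moment M = |Σ|/6 = 3225.3750
R_c = M/A = 3225.3750/337.8750 = 9.5461 mm
θ = 68° = 1.186824 rad
V = θ·R_c·A = 1.186824·9.5461·337.8750 = 3827.952 mm³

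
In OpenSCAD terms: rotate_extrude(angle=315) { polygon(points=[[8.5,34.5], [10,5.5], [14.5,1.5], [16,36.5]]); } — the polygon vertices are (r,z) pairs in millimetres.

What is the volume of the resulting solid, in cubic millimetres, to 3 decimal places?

Volume = 13038.002 mm³

Profile (r,z), 4 vertices: (8.5,34.5) (10,5.5) (14.5,1.5) (16,36.5)
edge 0: (8.5,34.5)→(10,5.5)  cross = 8.5·5.5 − 10·34.5 = -298.2500; (r_i+r_j)·cross = 18.5·-298.2500 = -5517.6250
edge 1: (10,5.5)→(14.5,1.5)  cross = 10·1.5 − 14.5·5.5 = -64.7500; (r_i+r_j)·cross = 24.5·-64.7500 = -1586.3750
edge 2: (14.5,1.5)→(16,36.5)  cross = 14.5·36.5 − 16·1.5 = 505.2500; (r_i+r_j)·cross = 30.5·505.2500 = 15410.1250
edge 3: (16,36.5)→(8.5,34.5)  cross = 16·34.5 − 8.5·36.5 = 241.7500; (r_i+r_j)·cross = 24.5·241.7500 = 5922.8750
Σcross = 384.0000 → A = |Σcross|/2 = 192.0000 mm²
Σ(r_i+r_j)·cross = 14229.0000 → first moment M = |Σ|/6 = 2371.5000
R_c = M/A = 2371.5000/192.0000 = 12.3516 mm
θ = 315° = 5.497787 rad
V = θ·R_c·A = 5.497787·12.3516·192.0000 = 13038.002 mm³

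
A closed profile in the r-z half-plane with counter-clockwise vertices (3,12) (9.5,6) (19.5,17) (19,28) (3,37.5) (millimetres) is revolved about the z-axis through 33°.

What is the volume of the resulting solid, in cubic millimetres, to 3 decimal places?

Volume = 2116.072 mm³

Profile (r,z), 5 vertices: (3,12) (9.5,6) (19.5,17) (19,28) (3,37.5)
edge 0: (3,12)→(9.5,6)  cross = 3·6 − 9.5·12 = -96.0000; (r_i+r_j)·cross = 12.5·-96.0000 = -1200.0000
edge 1: (9.5,6)→(19.5,17)  cross = 9.5·17 − 19.5·6 = 44.5000; (r_i+r_j)·cross = 29·44.5000 = 1290.5000
edge 2: (19.5,17)→(19,28)  cross = 19.5·28 − 19·17 = 223.0000; (r_i+r_j)·cross = 38.5·223.0000 = 8585.5000
edge 3: (19,28)→(3,37.5)  cross = 19·37.5 − 3·28 = 628.5000; (r_i+r_j)·cross = 22·628.5000 = 13827.0000
edge 4: (3,37.5)→(3,12)  cross = 3·12 − 3·37.5 = -76.5000; (r_i+r_j)·cross = 6·-76.5000 = -459.0000
Σcross = 723.5000 → A = |Σcross|/2 = 361.7500 mm²
Σ(r_i+r_j)·cross = 22044.0000 → first moment M = |Σ|/6 = 3674.0000
R_c = M/A = 3674.0000/361.7500 = 10.1562 mm
θ = 33° = 0.575959 rad
V = θ·R_c·A = 0.575959·10.1562·361.7500 = 2116.072 mm³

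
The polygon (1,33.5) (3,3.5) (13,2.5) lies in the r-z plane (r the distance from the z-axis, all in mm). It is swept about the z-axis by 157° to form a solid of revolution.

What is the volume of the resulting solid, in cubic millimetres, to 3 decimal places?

Volume = 2313.614 mm³

Profile (r,z), 3 vertices: (1,33.5) (3,3.5) (13,2.5)
edge 0: (1,33.5)→(3,3.5)  cross = 1·3.5 − 3·33.5 = -97.0000; (r_i+r_j)·cross = 4·-97.0000 = -388.0000
edge 1: (3,3.5)→(13,2.5)  cross = 3·2.5 − 13·3.5 = -38.0000; (r_i+r_j)·cross = 16·-38.0000 = -608.0000
edge 2: (13,2.5)→(1,33.5)  cross = 13·33.5 − 1·2.5 = 433.0000; (r_i+r_j)·cross = 14·433.0000 = 6062.0000
Σcross = 298.0000 → A = |Σcross|/2 = 149.0000 mm²
Σ(r_i+r_j)·cross = 5066.0000 → first moment M = |Σ|/6 = 844.3333
R_c = M/A = 844.3333/149.0000 = 5.6667 mm
θ = 157° = 2.740167 rad
V = θ·R_c·A = 2.740167·5.6667·149.0000 = 2313.614 mm³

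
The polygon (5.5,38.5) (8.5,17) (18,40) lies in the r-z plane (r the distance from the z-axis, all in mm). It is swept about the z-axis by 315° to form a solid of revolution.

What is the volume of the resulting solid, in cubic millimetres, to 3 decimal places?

Volume = 8012.108 mm³

Profile (r,z), 3 vertices: (5.5,38.5) (8.5,17) (18,40)
edge 0: (5.5,38.5)→(8.5,17)  cross = 5.5·17 − 8.5·38.5 = -233.7500; (r_i+r_j)·cross = 14·-233.7500 = -3272.5000
edge 1: (8.5,17)→(18,40)  cross = 8.5·40 − 18·17 = 34.0000; (r_i+r_j)·cross = 26.5·34.0000 = 901.0000
edge 2: (18,40)→(5.5,38.5)  cross = 18·38.5 − 5.5·40 = 473.0000; (r_i+r_j)·cross = 23.5·473.0000 = 11115.5000
Σcross = 273.2500 → A = |Σcross|/2 = 136.6250 mm²
Σ(r_i+r_j)·cross = 8744.0000 → first moment M = |Σ|/6 = 1457.3333
R_c = M/A = 1457.3333/136.6250 = 10.6667 mm
θ = 315° = 5.497787 rad
V = θ·R_c·A = 5.497787·10.6667·136.6250 = 8012.108 mm³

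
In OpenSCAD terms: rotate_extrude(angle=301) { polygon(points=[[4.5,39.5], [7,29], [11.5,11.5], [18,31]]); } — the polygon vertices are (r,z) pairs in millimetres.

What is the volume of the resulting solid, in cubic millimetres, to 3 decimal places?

Profile (r,z), 4 vertices: (4.5,39.5) (7,29) (11.5,11.5) (18,31)
edge 0: (4.5,39.5)→(7,29)  cross = 4.5·29 − 7·39.5 = -146.0000; (r_i+r_j)·cross = 11.5·-146.0000 = -1679.0000
edge 1: (7,29)→(11.5,11.5)  cross = 7·11.5 − 11.5·29 = -253.0000; (r_i+r_j)·cross = 18.5·-253.0000 = -4680.5000
edge 2: (11.5,11.5)→(18,31)  cross = 11.5·31 − 18·11.5 = 149.5000; (r_i+r_j)·cross = 29.5·149.5000 = 4410.2500
edge 3: (18,31)→(4.5,39.5)  cross = 18·39.5 − 4.5·31 = 571.5000; (r_i+r_j)·cross = 22.5·571.5000 = 12858.7500
Σcross = 322.0000 → A = |Σcross|/2 = 161.0000 mm²
Σ(r_i+r_j)·cross = 10909.5000 → first moment M = |Σ|/6 = 1818.2500
R_c = M/A = 1818.2500/161.0000 = 11.2935 mm
θ = 301° = 5.253441 rad
V = θ·R_c·A = 5.253441·11.2935·161.0000 = 9552.069 mm³

Volume = 9552.069 mm³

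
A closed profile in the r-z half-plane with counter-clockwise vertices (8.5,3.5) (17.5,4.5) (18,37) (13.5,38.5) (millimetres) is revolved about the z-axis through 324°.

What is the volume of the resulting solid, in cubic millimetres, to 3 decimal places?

Profile (r,z), 4 vertices: (8.5,3.5) (17.5,4.5) (18,37) (13.5,38.5)
edge 0: (8.5,3.5)→(17.5,4.5)  cross = 8.5·4.5 − 17.5·3.5 = -23.0000; (r_i+r_j)·cross = 26·-23.0000 = -598.0000
edge 1: (17.5,4.5)→(18,37)  cross = 17.5·37 − 18·4.5 = 566.5000; (r_i+r_j)·cross = 35.5·566.5000 = 20110.7500
edge 2: (18,37)→(13.5,38.5)  cross = 18·38.5 − 13.5·37 = 193.5000; (r_i+r_j)·cross = 31.5·193.5000 = 6095.2500
edge 3: (13.5,38.5)→(8.5,3.5)  cross = 13.5·3.5 − 8.5·38.5 = -280.0000; (r_i+r_j)·cross = 22·-280.0000 = -6160.0000
Σcross = 457.0000 → A = |Σcross|/2 = 228.5000 mm²
Σ(r_i+r_j)·cross = 19448.0000 → first moment M = |Σ|/6 = 3241.3333
R_c = M/A = 3241.3333/228.5000 = 14.1853 mm
θ = 324° = 5.654867 rad
V = θ·R_c·A = 5.654867·14.1853·228.5000 = 18329.308 mm³

Volume = 18329.308 mm³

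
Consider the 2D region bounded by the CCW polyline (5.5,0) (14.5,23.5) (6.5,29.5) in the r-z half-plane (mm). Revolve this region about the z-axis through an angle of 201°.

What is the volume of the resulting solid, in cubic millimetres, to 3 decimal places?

Volume = 3749.587 mm³

Profile (r,z), 3 vertices: (5.5,0) (14.5,23.5) (6.5,29.5)
edge 0: (5.5,0)→(14.5,23.5)  cross = 5.5·23.5 − 14.5·0 = 129.2500; (r_i+r_j)·cross = 20·129.2500 = 2585.0000
edge 1: (14.5,23.5)→(6.5,29.5)  cross = 14.5·29.5 − 6.5·23.5 = 275.0000; (r_i+r_j)·cross = 21·275.0000 = 5775.0000
edge 2: (6.5,29.5)→(5.5,0)  cross = 6.5·0 − 5.5·29.5 = -162.2500; (r_i+r_j)·cross = 12·-162.2500 = -1947.0000
Σcross = 242.0000 → A = |Σcross|/2 = 121.0000 mm²
Σ(r_i+r_j)·cross = 6413.0000 → first moment M = |Σ|/6 = 1068.8333
R_c = M/A = 1068.8333/121.0000 = 8.8333 mm
θ = 201° = 3.508112 rad
V = θ·R_c·A = 3.508112·8.8333·121.0000 = 3749.587 mm³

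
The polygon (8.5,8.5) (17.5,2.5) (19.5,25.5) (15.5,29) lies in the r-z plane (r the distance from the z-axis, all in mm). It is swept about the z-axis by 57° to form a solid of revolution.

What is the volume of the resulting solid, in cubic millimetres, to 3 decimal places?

Profile (r,z), 4 vertices: (8.5,8.5) (17.5,2.5) (19.5,25.5) (15.5,29)
edge 0: (8.5,8.5)→(17.5,2.5)  cross = 8.5·2.5 − 17.5·8.5 = -127.5000; (r_i+r_j)·cross = 26·-127.5000 = -3315.0000
edge 1: (17.5,2.5)→(19.5,25.5)  cross = 17.5·25.5 − 19.5·2.5 = 397.5000; (r_i+r_j)·cross = 37·397.5000 = 14707.5000
edge 2: (19.5,25.5)→(15.5,29)  cross = 19.5·29 − 15.5·25.5 = 170.2500; (r_i+r_j)·cross = 35·170.2500 = 5958.7500
edge 3: (15.5,29)→(8.5,8.5)  cross = 15.5·8.5 − 8.5·29 = -114.7500; (r_i+r_j)·cross = 24·-114.7500 = -2754.0000
Σcross = 325.5000 → A = |Σcross|/2 = 162.7500 mm²
Σ(r_i+r_j)·cross = 14597.2500 → first moment M = |Σ|/6 = 2432.8750
R_c = M/A = 2432.8750/162.7500 = 14.9485 mm
θ = 57° = 0.994838 rad
V = θ·R_c·A = 0.994838·14.9485·162.7500 = 2420.316 mm³

Volume = 2420.316 mm³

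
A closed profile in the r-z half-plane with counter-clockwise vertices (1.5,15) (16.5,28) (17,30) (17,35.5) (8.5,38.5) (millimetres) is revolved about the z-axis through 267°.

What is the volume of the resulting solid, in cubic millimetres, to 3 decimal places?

Volume = 7618.468 mm³

Profile (r,z), 5 vertices: (1.5,15) (16.5,28) (17,30) (17,35.5) (8.5,38.5)
edge 0: (1.5,15)→(16.5,28)  cross = 1.5·28 − 16.5·15 = -205.5000; (r_i+r_j)·cross = 18·-205.5000 = -3699.0000
edge 1: (16.5,28)→(17,30)  cross = 16.5·30 − 17·28 = 19.0000; (r_i+r_j)·cross = 33.5·19.0000 = 636.5000
edge 2: (17,30)→(17,35.5)  cross = 17·35.5 − 17·30 = 93.5000; (r_i+r_j)·cross = 34·93.5000 = 3179.0000
edge 3: (17,35.5)→(8.5,38.5)  cross = 17·38.5 − 8.5·35.5 = 352.7500; (r_i+r_j)·cross = 25.5·352.7500 = 8995.1250
edge 4: (8.5,38.5)→(1.5,15)  cross = 8.5·15 − 1.5·38.5 = 69.7500; (r_i+r_j)·cross = 10·69.7500 = 697.5000
Σcross = 329.5000 → A = |Σcross|/2 = 164.7500 mm²
Σ(r_i+r_j)·cross = 9809.1250 → first moment M = |Σ|/6 = 1634.8542
R_c = M/A = 1634.8542/164.7500 = 9.9232 mm
θ = 267° = 4.660029 rad
V = θ·R_c·A = 4.660029·9.9232·164.7500 = 7618.468 mm³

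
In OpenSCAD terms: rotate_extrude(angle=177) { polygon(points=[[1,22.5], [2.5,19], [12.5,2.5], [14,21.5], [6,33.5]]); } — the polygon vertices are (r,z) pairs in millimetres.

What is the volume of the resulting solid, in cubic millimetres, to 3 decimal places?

Profile (r,z), 5 vertices: (1,22.5) (2.5,19) (12.5,2.5) (14,21.5) (6,33.5)
edge 0: (1,22.5)→(2.5,19)  cross = 1·19 − 2.5·22.5 = -37.2500; (r_i+r_j)·cross = 3.5·-37.2500 = -130.3750
edge 1: (2.5,19)→(12.5,2.5)  cross = 2.5·2.5 − 12.5·19 = -231.2500; (r_i+r_j)·cross = 15·-231.2500 = -3468.7500
edge 2: (12.5,2.5)→(14,21.5)  cross = 12.5·21.5 − 14·2.5 = 233.7500; (r_i+r_j)·cross = 26.5·233.7500 = 6194.3750
edge 3: (14,21.5)→(6,33.5)  cross = 14·33.5 − 6·21.5 = 340.0000; (r_i+r_j)·cross = 20·340.0000 = 6800.0000
edge 4: (6,33.5)→(1,22.5)  cross = 6·22.5 − 1·33.5 = 101.5000; (r_i+r_j)·cross = 7·101.5000 = 710.5000
Σcross = 406.7500 → A = |Σcross|/2 = 203.3750 mm²
Σ(r_i+r_j)·cross = 10105.7500 → first moment M = |Σ|/6 = 1684.2917
R_c = M/A = 1684.2917/203.3750 = 8.2817 mm
θ = 177° = 3.089233 rad
V = θ·R_c·A = 3.089233·8.2817·203.3750 = 5203.169 mm³

Volume = 5203.169 mm³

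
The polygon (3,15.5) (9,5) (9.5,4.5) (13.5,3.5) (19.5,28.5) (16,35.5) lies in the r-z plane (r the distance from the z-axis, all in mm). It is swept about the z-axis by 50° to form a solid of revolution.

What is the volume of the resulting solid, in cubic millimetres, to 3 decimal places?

Volume = 2801.817 mm³

Profile (r,z), 6 vertices: (3,15.5) (9,5) (9.5,4.5) (13.5,3.5) (19.5,28.5) (16,35.5)
edge 0: (3,15.5)→(9,5)  cross = 3·5 − 9·15.5 = -124.5000; (r_i+r_j)·cross = 12·-124.5000 = -1494.0000
edge 1: (9,5)→(9.5,4.5)  cross = 9·4.5 − 9.5·5 = -7.0000; (r_i+r_j)·cross = 18.5·-7.0000 = -129.5000
edge 2: (9.5,4.5)→(13.5,3.5)  cross = 9.5·3.5 − 13.5·4.5 = -27.5000; (r_i+r_j)·cross = 23·-27.5000 = -632.5000
edge 3: (13.5,3.5)→(19.5,28.5)  cross = 13.5·28.5 − 19.5·3.5 = 316.5000; (r_i+r_j)·cross = 33·316.5000 = 10444.5000
edge 4: (19.5,28.5)→(16,35.5)  cross = 19.5·35.5 − 16·28.5 = 236.2500; (r_i+r_j)·cross = 35.5·236.2500 = 8386.8750
edge 5: (16,35.5)→(3,15.5)  cross = 16·15.5 − 3·35.5 = 141.5000; (r_i+r_j)·cross = 19·141.5000 = 2688.5000
Σcross = 535.2500 → A = |Σcross|/2 = 267.6250 mm²
Σ(r_i+r_j)·cross = 19263.8750 → first moment M = |Σ|/6 = 3210.6458
R_c = M/A = 3210.6458/267.6250 = 11.9968 mm
θ = 50° = 0.872665 rad
V = θ·R_c·A = 0.872665·11.9968·267.6250 = 2801.817 mm³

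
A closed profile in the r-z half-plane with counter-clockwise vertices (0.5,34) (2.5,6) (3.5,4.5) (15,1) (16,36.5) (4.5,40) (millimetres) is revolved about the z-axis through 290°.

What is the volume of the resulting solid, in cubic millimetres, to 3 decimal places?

Volume = 21431.781 mm³

Profile (r,z), 6 vertices: (0.5,34) (2.5,6) (3.5,4.5) (15,1) (16,36.5) (4.5,40)
edge 0: (0.5,34)→(2.5,6)  cross = 0.5·6 − 2.5·34 = -82.0000; (r_i+r_j)·cross = 3·-82.0000 = -246.0000
edge 1: (2.5,6)→(3.5,4.5)  cross = 2.5·4.5 − 3.5·6 = -9.7500; (r_i+r_j)·cross = 6·-9.7500 = -58.5000
edge 2: (3.5,4.5)→(15,1)  cross = 3.5·1 − 15·4.5 = -64.0000; (r_i+r_j)·cross = 18.5·-64.0000 = -1184.0000
edge 3: (15,1)→(16,36.5)  cross = 15·36.5 − 16·1 = 531.5000; (r_i+r_j)·cross = 31·531.5000 = 16476.5000
edge 4: (16,36.5)→(4.5,40)  cross = 16·40 − 4.5·36.5 = 475.7500; (r_i+r_j)·cross = 20.5·475.7500 = 9752.8750
edge 5: (4.5,40)→(0.5,34)  cross = 4.5·34 − 0.5·40 = 133.0000; (r_i+r_j)·cross = 5·133.0000 = 665.0000
Σcross = 984.5000 → A = |Σcross|/2 = 492.2500 mm²
Σ(r_i+r_j)·cross = 25405.8750 → first moment M = |Σ|/6 = 4234.3125
R_c = M/A = 4234.3125/492.2500 = 8.6020 mm
θ = 290° = 5.061455 rad
V = θ·R_c·A = 5.061455·8.6020·492.2500 = 21431.781 mm³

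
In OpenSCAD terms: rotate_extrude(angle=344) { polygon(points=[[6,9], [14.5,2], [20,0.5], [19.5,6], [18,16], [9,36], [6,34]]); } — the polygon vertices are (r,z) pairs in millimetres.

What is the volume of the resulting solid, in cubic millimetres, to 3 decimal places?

Volume = 21617.910 mm³

Profile (r,z), 7 vertices: (6,9) (14.5,2) (20,0.5) (19.5,6) (18,16) (9,36) (6,34)
edge 0: (6,9)→(14.5,2)  cross = 6·2 − 14.5·9 = -118.5000; (r_i+r_j)·cross = 20.5·-118.5000 = -2429.2500
edge 1: (14.5,2)→(20,0.5)  cross = 14.5·0.5 − 20·2 = -32.7500; (r_i+r_j)·cross = 34.5·-32.7500 = -1129.8750
edge 2: (20,0.5)→(19.5,6)  cross = 20·6 − 19.5·0.5 = 110.2500; (r_i+r_j)·cross = 39.5·110.2500 = 4354.8750
edge 3: (19.5,6)→(18,16)  cross = 19.5·16 − 18·6 = 204.0000; (r_i+r_j)·cross = 37.5·204.0000 = 7650.0000
edge 4: (18,16)→(9,36)  cross = 18·36 − 9·16 = 504.0000; (r_i+r_j)·cross = 27·504.0000 = 13608.0000
edge 5: (9,36)→(6,34)  cross = 9·34 − 6·36 = 90.0000; (r_i+r_j)·cross = 15·90.0000 = 1350.0000
edge 6: (6,34)→(6,9)  cross = 6·9 − 6·34 = -150.0000; (r_i+r_j)·cross = 12·-150.0000 = -1800.0000
Σcross = 607.0000 → A = |Σcross|/2 = 303.5000 mm²
Σ(r_i+r_j)·cross = 21603.7500 → first moment M = |Σ|/6 = 3600.6250
R_c = M/A = 3600.6250/303.5000 = 11.8637 mm
θ = 344° = 6.003933 rad
V = θ·R_c·A = 6.003933·11.8637·303.5000 = 21617.910 mm³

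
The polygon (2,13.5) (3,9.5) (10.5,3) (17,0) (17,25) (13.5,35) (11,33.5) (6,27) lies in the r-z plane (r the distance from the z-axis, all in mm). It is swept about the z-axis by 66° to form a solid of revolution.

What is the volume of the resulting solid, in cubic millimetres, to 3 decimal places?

Profile (r,z), 8 vertices: (2,13.5) (3,9.5) (10.5,3) (17,0) (17,25) (13.5,35) (11,33.5) (6,27)
edge 0: (2,13.5)→(3,9.5)  cross = 2·9.5 − 3·13.5 = -21.5000; (r_i+r_j)·cross = 5·-21.5000 = -107.5000
edge 1: (3,9.5)→(10.5,3)  cross = 3·3 − 10.5·9.5 = -90.7500; (r_i+r_j)·cross = 13.5·-90.7500 = -1225.1250
edge 2: (10.5,3)→(17,0)  cross = 10.5·0 − 17·3 = -51.0000; (r_i+r_j)·cross = 27.5·-51.0000 = -1402.5000
edge 3: (17,0)→(17,25)  cross = 17·25 − 17·0 = 425.0000; (r_i+r_j)·cross = 34·425.0000 = 14450.0000
edge 4: (17,25)→(13.5,35)  cross = 17·35 − 13.5·25 = 257.5000; (r_i+r_j)·cross = 30.5·257.5000 = 7853.7500
edge 5: (13.5,35)→(11,33.5)  cross = 13.5·33.5 − 11·35 = 67.2500; (r_i+r_j)·cross = 24.5·67.2500 = 1647.6250
edge 6: (11,33.5)→(6,27)  cross = 11·27 − 6·33.5 = 96.0000; (r_i+r_j)·cross = 17·96.0000 = 1632.0000
edge 7: (6,27)→(2,13.5)  cross = 6·13.5 − 2·27 = 27.0000; (r_i+r_j)·cross = 8·27.0000 = 216.0000
Σcross = 709.5000 → A = |Σcross|/2 = 354.7500 mm²
Σ(r_i+r_j)·cross = 23064.2500 → first moment M = |Σ|/6 = 3844.0417
R_c = M/A = 3844.0417/354.7500 = 10.8359 mm
θ = 66° = 1.151917 rad
V = θ·R_c·A = 1.151917·10.8359·354.7500 = 4428.018 mm³

Volume = 4428.018 mm³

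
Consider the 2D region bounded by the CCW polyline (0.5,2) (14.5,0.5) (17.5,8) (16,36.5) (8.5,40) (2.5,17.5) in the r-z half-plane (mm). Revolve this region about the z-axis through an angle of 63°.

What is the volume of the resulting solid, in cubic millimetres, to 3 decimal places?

Volume = 5262.253 mm³

Profile (r,z), 6 vertices: (0.5,2) (14.5,0.5) (17.5,8) (16,36.5) (8.5,40) (2.5,17.5)
edge 0: (0.5,2)→(14.5,0.5)  cross = 0.5·0.5 − 14.5·2 = -28.7500; (r_i+r_j)·cross = 15·-28.7500 = -431.2500
edge 1: (14.5,0.5)→(17.5,8)  cross = 14.5·8 − 17.5·0.5 = 107.2500; (r_i+r_j)·cross = 32·107.2500 = 3432.0000
edge 2: (17.5,8)→(16,36.5)  cross = 17.5·36.5 − 16·8 = 510.7500; (r_i+r_j)·cross = 33.5·510.7500 = 17110.1250
edge 3: (16,36.5)→(8.5,40)  cross = 16·40 − 8.5·36.5 = 329.7500; (r_i+r_j)·cross = 24.5·329.7500 = 8078.8750
edge 4: (8.5,40)→(2.5,17.5)  cross = 8.5·17.5 − 2.5·40 = 48.7500; (r_i+r_j)·cross = 11·48.7500 = 536.2500
edge 5: (2.5,17.5)→(0.5,2)  cross = 2.5·2 − 0.5·17.5 = -3.7500; (r_i+r_j)·cross = 3·-3.7500 = -11.2500
Σcross = 964.0000 → A = |Σcross|/2 = 482.0000 mm²
Σ(r_i+r_j)·cross = 28714.7500 → first moment M = |Σ|/6 = 4785.7917
R_c = M/A = 4785.7917/482.0000 = 9.9290 mm
θ = 63° = 1.099557 rad
V = θ·R_c·A = 1.099557·9.9290·482.0000 = 5262.253 mm³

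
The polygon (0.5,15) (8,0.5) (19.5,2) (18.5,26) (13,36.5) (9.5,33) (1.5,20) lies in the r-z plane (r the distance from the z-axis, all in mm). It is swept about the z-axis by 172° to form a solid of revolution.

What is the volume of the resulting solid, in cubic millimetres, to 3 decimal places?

Profile (r,z), 7 vertices: (0.5,15) (8,0.5) (19.5,2) (18.5,26) (13,36.5) (9.5,33) (1.5,20)
edge 0: (0.5,15)→(8,0.5)  cross = 0.5·0.5 − 8·15 = -119.7500; (r_i+r_j)·cross = 8.5·-119.7500 = -1017.8750
edge 1: (8,0.5)→(19.5,2)  cross = 8·2 − 19.5·0.5 = 6.2500; (r_i+r_j)·cross = 27.5·6.2500 = 171.8750
edge 2: (19.5,2)→(18.5,26)  cross = 19.5·26 − 18.5·2 = 470.0000; (r_i+r_j)·cross = 38·470.0000 = 17860.0000
edge 3: (18.5,26)→(13,36.5)  cross = 18.5·36.5 − 13·26 = 337.2500; (r_i+r_j)·cross = 31.5·337.2500 = 10623.3750
edge 4: (13,36.5)→(9.5,33)  cross = 13·33 − 9.5·36.5 = 82.2500; (r_i+r_j)·cross = 22.5·82.2500 = 1850.6250
edge 5: (9.5,33)→(1.5,20)  cross = 9.5·20 − 1.5·33 = 140.5000; (r_i+r_j)·cross = 11·140.5000 = 1545.5000
edge 6: (1.5,20)→(0.5,15)  cross = 1.5·15 − 0.5·20 = 12.5000; (r_i+r_j)·cross = 2·12.5000 = 25.0000
Σcross = 929.0000 → A = |Σcross|/2 = 464.5000 mm²
Σ(r_i+r_j)·cross = 31058.5000 → first moment M = |Σ|/6 = 5176.4167
R_c = M/A = 5176.4167/464.5000 = 11.1441 mm
θ = 172° = 3.001966 rad
V = θ·R_c·A = 3.001966·11.1441·464.5000 = 15539.428 mm³

Volume = 15539.428 mm³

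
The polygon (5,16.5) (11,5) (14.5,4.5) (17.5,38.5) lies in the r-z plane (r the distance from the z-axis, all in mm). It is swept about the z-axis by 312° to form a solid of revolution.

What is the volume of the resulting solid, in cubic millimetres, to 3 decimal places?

Volume = 13086.383 mm³

Profile (r,z), 4 vertices: (5,16.5) (11,5) (14.5,4.5) (17.5,38.5)
edge 0: (5,16.5)→(11,5)  cross = 5·5 − 11·16.5 = -156.5000; (r_i+r_j)·cross = 16·-156.5000 = -2504.0000
edge 1: (11,5)→(14.5,4.5)  cross = 11·4.5 − 14.5·5 = -23.0000; (r_i+r_j)·cross = 25.5·-23.0000 = -586.5000
edge 2: (14.5,4.5)→(17.5,38.5)  cross = 14.5·38.5 − 17.5·4.5 = 479.5000; (r_i+r_j)·cross = 32·479.5000 = 15344.0000
edge 3: (17.5,38.5)→(5,16.5)  cross = 17.5·16.5 − 5·38.5 = 96.2500; (r_i+r_j)·cross = 22.5·96.2500 = 2165.6250
Σcross = 396.2500 → A = |Σcross|/2 = 198.1250 mm²
Σ(r_i+r_j)·cross = 14419.1250 → first moment M = |Σ|/6 = 2403.1875
R_c = M/A = 2403.1875/198.1250 = 12.1297 mm
θ = 312° = 5.445427 rad
V = θ·R_c·A = 5.445427·12.1297·198.1250 = 13086.383 mm³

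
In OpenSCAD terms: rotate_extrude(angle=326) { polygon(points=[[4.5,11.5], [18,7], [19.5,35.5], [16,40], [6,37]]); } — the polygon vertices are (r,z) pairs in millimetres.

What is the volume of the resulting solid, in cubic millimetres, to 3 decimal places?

Profile (r,z), 5 vertices: (4.5,11.5) (18,7) (19.5,35.5) (16,40) (6,37)
edge 0: (4.5,11.5)→(18,7)  cross = 4.5·7 − 18·11.5 = -175.5000; (r_i+r_j)·cross = 22.5·-175.5000 = -3948.7500
edge 1: (18,7)→(19.5,35.5)  cross = 18·35.5 − 19.5·7 = 502.5000; (r_i+r_j)·cross = 37.5·502.5000 = 18843.7500
edge 2: (19.5,35.5)→(16,40)  cross = 19.5·40 − 16·35.5 = 212.0000; (r_i+r_j)·cross = 35.5·212.0000 = 7526.0000
edge 3: (16,40)→(6,37)  cross = 16·37 − 6·40 = 352.0000; (r_i+r_j)·cross = 22·352.0000 = 7744.0000
edge 4: (6,37)→(4.5,11.5)  cross = 6·11.5 − 4.5·37 = -97.5000; (r_i+r_j)·cross = 10.5·-97.5000 = -1023.7500
Σcross = 793.5000 → A = |Σcross|/2 = 396.7500 mm²
Σ(r_i+r_j)·cross = 29141.2500 → first moment M = |Σ|/6 = 4856.8750
R_c = M/A = 4856.8750/396.7500 = 12.2417 mm
θ = 326° = 5.689773 rad
V = θ·R_c·A = 5.689773·12.2417·396.7500 = 27634.518 mm³

Volume = 27634.518 mm³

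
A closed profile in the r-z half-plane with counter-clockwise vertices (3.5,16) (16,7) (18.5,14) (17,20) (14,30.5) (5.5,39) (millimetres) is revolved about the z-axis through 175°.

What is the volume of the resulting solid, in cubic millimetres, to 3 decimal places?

Volume = 9043.287 mm³

Profile (r,z), 6 vertices: (3.5,16) (16,7) (18.5,14) (17,20) (14,30.5) (5.5,39)
edge 0: (3.5,16)→(16,7)  cross = 3.5·7 − 16·16 = -231.5000; (r_i+r_j)·cross = 19.5·-231.5000 = -4514.2500
edge 1: (16,7)→(18.5,14)  cross = 16·14 − 18.5·7 = 94.5000; (r_i+r_j)·cross = 34.5·94.5000 = 3260.2500
edge 2: (18.5,14)→(17,20)  cross = 18.5·20 − 17·14 = 132.0000; (r_i+r_j)·cross = 35.5·132.0000 = 4686.0000
edge 3: (17,20)→(14,30.5)  cross = 17·30.5 − 14·20 = 238.5000; (r_i+r_j)·cross = 31·238.5000 = 7393.5000
edge 4: (14,30.5)→(5.5,39)  cross = 14·39 − 5.5·30.5 = 378.2500; (r_i+r_j)·cross = 19.5·378.2500 = 7375.8750
edge 5: (5.5,39)→(3.5,16)  cross = 5.5·16 − 3.5·39 = -48.5000; (r_i+r_j)·cross = 9·-48.5000 = -436.5000
Σcross = 563.2500 → A = |Σcross|/2 = 281.6250 mm²
Σ(r_i+r_j)·cross = 17764.8750 → first moment M = |Σ|/6 = 2960.8125
R_c = M/A = 2960.8125/281.6250 = 10.5133 mm
θ = 175° = 3.054326 rad
V = θ·R_c·A = 3.054326·10.5133·281.6250 = 9043.287 mm³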